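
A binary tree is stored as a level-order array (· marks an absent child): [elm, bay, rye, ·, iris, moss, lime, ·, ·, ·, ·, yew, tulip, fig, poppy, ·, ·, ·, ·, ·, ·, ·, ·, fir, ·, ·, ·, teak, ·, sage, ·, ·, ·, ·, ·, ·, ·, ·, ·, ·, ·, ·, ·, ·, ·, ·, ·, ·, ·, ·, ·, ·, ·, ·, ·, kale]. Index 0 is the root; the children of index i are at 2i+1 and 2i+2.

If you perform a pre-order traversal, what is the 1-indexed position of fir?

Pre-order visits the node, then its left subtree, then its right subtree.
Visit elm.
At elm: go left to bay.
  Visit bay.
  At bay: no left child.
  At bay: go right to iris.
    iris is a leaf — visit iris.
At elm: go right to rye.
  Visit rye.
  At rye: go left to moss.
    Visit moss.
    At moss: go left to yew.
      Visit yew.
      At yew: go left to fir.
        fir is a leaf — visit fir.
      At yew: no right child.
    At moss: go right to tulip.
      tulip is a leaf — visit tulip.
  At rye: go right to lime.
    Visit lime.
    At lime: go left to fig.
      Visit fig.
      At fig: go left to teak.
        Visit teak.
        At teak: go left to kale.
          kale is a leaf — visit kale.
        At teak: no right child.
      At fig: no right child.
    At lime: go right to poppy.
      Visit poppy.
      At poppy: go left to sage.
        sage is a leaf — visit sage.
      At poppy: no right child.
Full pre-order sequence: elm, bay, iris, rye, moss, yew, fir, tulip, lime, fig, teak, kale, poppy, sage.

7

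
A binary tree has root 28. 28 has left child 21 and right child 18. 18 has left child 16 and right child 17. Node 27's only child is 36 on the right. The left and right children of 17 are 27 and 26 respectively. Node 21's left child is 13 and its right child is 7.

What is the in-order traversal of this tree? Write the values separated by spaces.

In-order visits the left subtree, then the node, then the right subtree.
At 28: go left to 21.
  At 21: go left to 13.
    13 is a leaf — visit 13.
  Visit 21.
  At 21: go right to 7.
    7 is a leaf — visit 7.
Visit 28.
At 28: go right to 18.
  At 18: go left to 16.
    16 is a leaf — visit 16.
  Visit 18.
  At 18: go right to 17.
    At 17: go left to 27.
      At 27: no left child.
      Visit 27.
      At 27: go right to 36.
        36 is a leaf — visit 36.
    Visit 17.
    At 17: go right to 26.
      26 is a leaf — visit 26.

13 21 7 28 16 18 27 36 17 26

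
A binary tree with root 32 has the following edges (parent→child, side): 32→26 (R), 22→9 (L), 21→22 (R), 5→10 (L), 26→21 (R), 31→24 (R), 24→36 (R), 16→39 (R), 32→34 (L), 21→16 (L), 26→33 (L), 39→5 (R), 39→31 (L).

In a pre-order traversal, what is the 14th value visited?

Pre-order visits the node, then its left subtree, then its right subtree.
Visit 32.
At 32: go left to 34.
  34 is a leaf — visit 34.
At 32: go right to 26.
  Visit 26.
  At 26: go left to 33.
    33 is a leaf — visit 33.
  At 26: go right to 21.
    Visit 21.
    At 21: go left to 16.
      Visit 16.
      At 16: no left child.
      At 16: go right to 39.
        Visit 39.
        At 39: go left to 31.
          Visit 31.
          At 31: no left child.
          At 31: go right to 24.
            Visit 24.
            At 24: no left child.
            At 24: go right to 36.
              36 is a leaf — visit 36.
        At 39: go right to 5.
          Visit 5.
          At 5: go left to 10.
            10 is a leaf — visit 10.
          At 5: no right child.
    At 21: go right to 22.
      Visit 22.
      At 22: go left to 9.
        9 is a leaf — visit 9.
      At 22: no right child.
Full pre-order sequence: 32, 34, 26, 33, 21, 16, 39, 31, 24, 36, 5, 10, 22, 9.

9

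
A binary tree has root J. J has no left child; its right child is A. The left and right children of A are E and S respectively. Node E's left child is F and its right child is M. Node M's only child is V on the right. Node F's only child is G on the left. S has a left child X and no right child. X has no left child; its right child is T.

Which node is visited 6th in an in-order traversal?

V

In-order visits the left subtree, then the node, then the right subtree.
At J: no left child.
Visit J.
At J: go right to A.
  At A: go left to E.
    At E: go left to F.
      At F: go left to G.
        G is a leaf — visit G.
      Visit F.
      At F: no right child.
    Visit E.
    At E: go right to M.
      At M: no left child.
      Visit M.
      At M: go right to V.
        V is a leaf — visit V.
  Visit A.
  At A: go right to S.
    At S: go left to X.
      At X: no left child.
      Visit X.
      At X: go right to T.
        T is a leaf — visit T.
    Visit S.
    At S: no right child.
Full in-order sequence: J, G, F, E, M, V, A, X, T, S.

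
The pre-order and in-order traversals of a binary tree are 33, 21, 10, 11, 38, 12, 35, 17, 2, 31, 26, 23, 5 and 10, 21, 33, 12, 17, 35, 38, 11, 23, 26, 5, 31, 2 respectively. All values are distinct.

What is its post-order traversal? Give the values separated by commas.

The first element of pre-order is the root; it splits in-order into left and right subtrees.
Root 33: left subtree has 2 nodes {10, 21}, right has 10 {12, 17, 35, 38, 11, 23, 26, 5, 31, 2}.
  Root 21: left subtree has 1 node {10}, right has 0 { }.
  Root 11: left subtree has 4 nodes {12, 17, 35, 38}, right has 5 {23, 26, 5, 31, 2}.
    Root 38: left subtree has 3 nodes {12, 17, 35}, right has 0 { }.
      Root 12: left subtree has 0 nodes { }, right has 2 {17, 35}.
        Root 35: left subtree has 1 node {17}, right has 0 { }.
    Root 2: left subtree has 4 nodes {23, 26, 5, 31}, right has 0 { }.
      Root 31: left subtree has 3 nodes {23, 26, 5}, right has 0 { }.
        Root 26: left subtree has 1 node {23}, right has 1 {5}.

10, 21, 17, 35, 12, 38, 23, 5, 26, 31, 2, 11, 33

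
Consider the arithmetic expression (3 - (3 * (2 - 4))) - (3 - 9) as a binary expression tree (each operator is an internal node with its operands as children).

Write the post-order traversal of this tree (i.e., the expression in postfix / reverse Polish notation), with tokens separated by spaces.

3 3 2 4 - * - 3 9 - -

Post-order on an expression tree gives postfix notation: for each operator, emit left operand, right operand, then the operator.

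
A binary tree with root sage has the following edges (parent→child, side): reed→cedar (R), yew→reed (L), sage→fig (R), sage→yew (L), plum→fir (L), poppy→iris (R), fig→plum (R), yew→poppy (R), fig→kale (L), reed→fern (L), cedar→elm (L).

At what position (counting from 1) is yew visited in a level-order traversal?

Level-order visits nodes level by level from the root, left to right within each level.
Level 0: sage
Level 1: yew, fig
Level 2: reed, poppy, kale, plum
Level 3: fern, cedar, iris, fir
Level 4: elm
Full level-order sequence: sage, yew, fig, reed, poppy, kale, plum, fern, cedar, iris, fir, elm.

2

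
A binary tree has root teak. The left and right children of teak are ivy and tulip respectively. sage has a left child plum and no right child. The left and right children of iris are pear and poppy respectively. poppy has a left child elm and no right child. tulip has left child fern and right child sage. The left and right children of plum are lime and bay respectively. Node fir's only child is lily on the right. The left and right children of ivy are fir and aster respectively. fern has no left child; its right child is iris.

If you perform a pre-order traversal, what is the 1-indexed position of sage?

Pre-order visits the node, then its left subtree, then its right subtree.
Visit teak.
At teak: go left to ivy.
  Visit ivy.
  At ivy: go left to fir.
    Visit fir.
    At fir: no left child.
    At fir: go right to lily.
      lily is a leaf — visit lily.
  At ivy: go right to aster.
    aster is a leaf — visit aster.
At teak: go right to tulip.
  Visit tulip.
  At tulip: go left to fern.
    Visit fern.
    At fern: no left child.
    At fern: go right to iris.
      Visit iris.
      At iris: go left to pear.
        pear is a leaf — visit pear.
      At iris: go right to poppy.
        Visit poppy.
        At poppy: go left to elm.
          elm is a leaf — visit elm.
        At poppy: no right child.
  At tulip: go right to sage.
    Visit sage.
    At sage: go left to plum.
      Visit plum.
      At plum: go left to lime.
        lime is a leaf — visit lime.
      At plum: go right to bay.
        bay is a leaf — visit bay.
    At sage: no right child.
Full pre-order sequence: teak, ivy, fir, lily, aster, tulip, fern, iris, pear, poppy, elm, sage, plum, lime, bay.

12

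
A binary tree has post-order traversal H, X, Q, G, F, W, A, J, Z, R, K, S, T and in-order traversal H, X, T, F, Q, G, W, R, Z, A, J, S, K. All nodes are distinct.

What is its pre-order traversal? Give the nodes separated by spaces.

The last element of post-order is the root; it splits in-order into left and right subtrees.
Root T: left subtree has 2 nodes {H, X}, right has 10 {F, Q, G, W, R, Z, A, J, S, K}.
  Root X: left subtree has 1 node {H}, right has 0 { }.
  Root S: left subtree has 8 nodes {F, Q, G, W, R, Z, A, J}, right has 1 {K}.
    Root R: left subtree has 4 nodes {F, Q, G, W}, right has 3 {Z, A, J}.
      Root W: left subtree has 3 nodes {F, Q, G}, right has 0 { }.
        Root F: left subtree has 0 nodes { }, right has 2 {Q, G}.
          Root G: left subtree has 1 node {Q}, right has 0 { }.
      Root Z: left subtree has 0 nodes { }, right has 2 {A, J}.
        Root J: left subtree has 1 node {A}, right has 0 { }.

T X H S R W F G Q Z J A K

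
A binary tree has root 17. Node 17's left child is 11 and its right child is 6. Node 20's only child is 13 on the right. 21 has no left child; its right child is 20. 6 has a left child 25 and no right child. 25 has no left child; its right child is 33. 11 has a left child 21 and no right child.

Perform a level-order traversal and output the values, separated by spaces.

17 11 6 21 25 20 33 13

Level-order visits nodes level by level from the root, left to right within each level.
Level 0: 17
Level 1: 11, 6
Level 2: 21, 25
Level 3: 20, 33
Level 4: 13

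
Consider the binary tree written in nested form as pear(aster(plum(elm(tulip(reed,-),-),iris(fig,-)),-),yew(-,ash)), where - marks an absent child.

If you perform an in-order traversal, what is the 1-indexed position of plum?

In-order visits the left subtree, then the node, then the right subtree.
At pear: go left to aster.
  At aster: go left to plum.
    At plum: go left to elm.
      At elm: go left to tulip.
        At tulip: go left to reed.
          reed is a leaf — visit reed.
        Visit tulip.
        At tulip: no right child.
      Visit elm.
      At elm: no right child.
    Visit plum.
    At plum: go right to iris.
      At iris: go left to fig.
        fig is a leaf — visit fig.
      Visit iris.
      At iris: no right child.
  Visit aster.
  At aster: no right child.
Visit pear.
At pear: go right to yew.
  At yew: no left child.
  Visit yew.
  At yew: go right to ash.
    ash is a leaf — visit ash.
Full in-order sequence: reed, tulip, elm, plum, fig, iris, aster, pear, yew, ash.

4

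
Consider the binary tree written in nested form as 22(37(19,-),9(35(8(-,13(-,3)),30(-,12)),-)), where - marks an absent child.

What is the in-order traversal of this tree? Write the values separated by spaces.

19 37 22 8 13 3 35 30 12 9

In-order visits the left subtree, then the node, then the right subtree.
At 22: go left to 37.
  At 37: go left to 19.
    19 is a leaf — visit 19.
  Visit 37.
  At 37: no right child.
Visit 22.
At 22: go right to 9.
  At 9: go left to 35.
    At 35: go left to 8.
      At 8: no left child.
      Visit 8.
      At 8: go right to 13.
        At 13: no left child.
        Visit 13.
        At 13: go right to 3.
          3 is a leaf — visit 3.
    Visit 35.
    At 35: go right to 30.
      At 30: no left child.
      Visit 30.
      At 30: go right to 12.
        12 is a leaf — visit 12.
  Visit 9.
  At 9: no right child.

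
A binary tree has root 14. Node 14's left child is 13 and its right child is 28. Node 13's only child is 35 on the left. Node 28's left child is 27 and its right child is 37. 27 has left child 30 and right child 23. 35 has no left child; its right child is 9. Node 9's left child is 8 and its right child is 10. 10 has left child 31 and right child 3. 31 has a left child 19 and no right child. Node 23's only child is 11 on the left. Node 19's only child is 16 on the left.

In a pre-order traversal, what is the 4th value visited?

Pre-order visits the node, then its left subtree, then its right subtree.
Visit 14.
At 14: go left to 13.
  Visit 13.
  At 13: go left to 35.
    Visit 35.
    At 35: no left child.
    At 35: go right to 9.
      Visit 9.
      At 9: go left to 8.
        8 is a leaf — visit 8.
      At 9: go right to 10.
        Visit 10.
        At 10: go left to 31.
          Visit 31.
          At 31: go left to 19.
            Visit 19.
            At 19: go left to 16.
              16 is a leaf — visit 16.
            At 19: no right child.
          At 31: no right child.
        At 10: go right to 3.
          3 is a leaf — visit 3.
  At 13: no right child.
At 14: go right to 28.
  Visit 28.
  At 28: go left to 27.
    Visit 27.
    At 27: go left to 30.
      30 is a leaf — visit 30.
    At 27: go right to 23.
      Visit 23.
      At 23: go left to 11.
        11 is a leaf — visit 11.
      At 23: no right child.
  At 28: go right to 37.
    37 is a leaf — visit 37.
Full pre-order sequence: 14, 13, 35, 9, 8, 10, 31, 19, 16, 3, 28, 27, 30, 23, 11, 37.

9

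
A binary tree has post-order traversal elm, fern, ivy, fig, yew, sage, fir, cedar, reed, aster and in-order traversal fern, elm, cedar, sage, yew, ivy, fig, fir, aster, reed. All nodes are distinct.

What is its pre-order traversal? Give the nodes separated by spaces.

aster cedar fern elm fir sage yew fig ivy reed

The last element of post-order is the root; it splits in-order into left and right subtrees.
Root aster: left subtree has 8 nodes {fern, elm, cedar, sage, yew, ivy, fig, fir}, right has 1 {reed}.
  Root cedar: left subtree has 2 nodes {fern, elm}, right has 5 {sage, yew, ivy, fig, fir}.
    Root fern: left subtree has 0 nodes { }, right has 1 {elm}.
    Root fir: left subtree has 4 nodes {sage, yew, ivy, fig}, right has 0 { }.
      Root sage: left subtree has 0 nodes { }, right has 3 {yew, ivy, fig}.
        Root yew: left subtree has 0 nodes { }, right has 2 {ivy, fig}.
          Root fig: left subtree has 1 node {ivy}, right has 0 { }.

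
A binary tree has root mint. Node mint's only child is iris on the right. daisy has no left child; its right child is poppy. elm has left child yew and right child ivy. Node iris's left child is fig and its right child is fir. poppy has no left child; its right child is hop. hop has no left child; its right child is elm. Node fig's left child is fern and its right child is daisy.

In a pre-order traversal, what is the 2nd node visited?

Pre-order visits the node, then its left subtree, then its right subtree.
Visit mint.
At mint: no left child.
At mint: go right to iris.
  Visit iris.
  At iris: go left to fig.
    Visit fig.
    At fig: go left to fern.
      fern is a leaf — visit fern.
    At fig: go right to daisy.
      Visit daisy.
      At daisy: no left child.
      At daisy: go right to poppy.
        Visit poppy.
        At poppy: no left child.
        At poppy: go right to hop.
          Visit hop.
          At hop: no left child.
          At hop: go right to elm.
            Visit elm.
            At elm: go left to yew.
              yew is a leaf — visit yew.
            At elm: go right to ivy.
              ivy is a leaf — visit ivy.
  At iris: go right to fir.
    fir is a leaf — visit fir.
Full pre-order sequence: mint, iris, fig, fern, daisy, poppy, hop, elm, yew, ivy, fir.

iris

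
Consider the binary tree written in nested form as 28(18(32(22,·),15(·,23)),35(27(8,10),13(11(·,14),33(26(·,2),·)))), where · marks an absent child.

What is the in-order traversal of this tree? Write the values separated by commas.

In-order visits the left subtree, then the node, then the right subtree.
At 28: go left to 18.
  At 18: go left to 32.
    At 32: go left to 22.
      22 is a leaf — visit 22.
    Visit 32.
    At 32: no right child.
  Visit 18.
  At 18: go right to 15.
    At 15: no left child.
    Visit 15.
    At 15: go right to 23.
      23 is a leaf — visit 23.
Visit 28.
At 28: go right to 35.
  At 35: go left to 27.
    At 27: go left to 8.
      8 is a leaf — visit 8.
    Visit 27.
    At 27: go right to 10.
      10 is a leaf — visit 10.
  Visit 35.
  At 35: go right to 13.
    At 13: go left to 11.
      At 11: no left child.
      Visit 11.
      At 11: go right to 14.
        14 is a leaf — visit 14.
    Visit 13.
    At 13: go right to 33.
      At 33: go left to 26.
        At 26: no left child.
        Visit 26.
        At 26: go right to 2.
          2 is a leaf — visit 2.
      Visit 33.
      At 33: no right child.

22, 32, 18, 15, 23, 28, 8, 27, 10, 35, 11, 14, 13, 26, 2, 33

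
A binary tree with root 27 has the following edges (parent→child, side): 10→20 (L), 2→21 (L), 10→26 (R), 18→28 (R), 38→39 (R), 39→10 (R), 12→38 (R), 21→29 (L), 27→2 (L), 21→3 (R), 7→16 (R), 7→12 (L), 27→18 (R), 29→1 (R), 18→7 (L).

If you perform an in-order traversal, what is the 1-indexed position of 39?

9

In-order visits the left subtree, then the node, then the right subtree.
At 27: go left to 2.
  At 2: go left to 21.
    At 21: go left to 29.
      At 29: no left child.
      Visit 29.
      At 29: go right to 1.
        1 is a leaf — visit 1.
    Visit 21.
    At 21: go right to 3.
      3 is a leaf — visit 3.
  Visit 2.
  At 2: no right child.
Visit 27.
At 27: go right to 18.
  At 18: go left to 7.
    At 7: go left to 12.
      At 12: no left child.
      Visit 12.
      At 12: go right to 38.
        At 38: no left child.
        Visit 38.
        At 38: go right to 39.
          At 39: no left child.
          Visit 39.
          At 39: go right to 10.
            At 10: go left to 20.
              20 is a leaf — visit 20.
            Visit 10.
            At 10: go right to 26.
              26 is a leaf — visit 26.
    Visit 7.
    At 7: go right to 16.
      16 is a leaf — visit 16.
  Visit 18.
  At 18: go right to 28.
    28 is a leaf — visit 28.
Full in-order sequence: 29, 1, 21, 3, 2, 27, 12, 38, 39, 20, 10, 26, 7, 16, 18, 28.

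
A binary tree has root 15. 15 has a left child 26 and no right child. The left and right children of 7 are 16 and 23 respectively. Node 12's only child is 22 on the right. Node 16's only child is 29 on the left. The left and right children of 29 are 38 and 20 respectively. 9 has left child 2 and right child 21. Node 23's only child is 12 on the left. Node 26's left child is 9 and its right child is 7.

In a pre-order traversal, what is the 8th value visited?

29

Pre-order visits the node, then its left subtree, then its right subtree.
Visit 15.
At 15: go left to 26.
  Visit 26.
  At 26: go left to 9.
    Visit 9.
    At 9: go left to 2.
      2 is a leaf — visit 2.
    At 9: go right to 21.
      21 is a leaf — visit 21.
  At 26: go right to 7.
    Visit 7.
    At 7: go left to 16.
      Visit 16.
      At 16: go left to 29.
        Visit 29.
        At 29: go left to 38.
          38 is a leaf — visit 38.
        At 29: go right to 20.
          20 is a leaf — visit 20.
      At 16: no right child.
    At 7: go right to 23.
      Visit 23.
      At 23: go left to 12.
        Visit 12.
        At 12: no left child.
        At 12: go right to 22.
          22 is a leaf — visit 22.
      At 23: no right child.
At 15: no right child.
Full pre-order sequence: 15, 26, 9, 2, 21, 7, 16, 29, 38, 20, 23, 12, 22.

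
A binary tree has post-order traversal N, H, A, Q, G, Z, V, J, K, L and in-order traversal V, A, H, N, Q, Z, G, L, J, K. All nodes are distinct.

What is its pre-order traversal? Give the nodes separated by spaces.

L V Z Q A H N G K J

The last element of post-order is the root; it splits in-order into left and right subtrees.
Root L: left subtree has 7 nodes {V, A, H, N, Q, Z, G}, right has 2 {J, K}.
  Root V: left subtree has 0 nodes { }, right has 6 {A, H, N, Q, Z, G}.
    Root Z: left subtree has 4 nodes {A, H, N, Q}, right has 1 {G}.
      Root Q: left subtree has 3 nodes {A, H, N}, right has 0 { }.
        Root A: left subtree has 0 nodes { }, right has 2 {H, N}.
          Root H: left subtree has 0 nodes { }, right has 1 {N}.
  Root K: left subtree has 1 node {J}, right has 0 { }.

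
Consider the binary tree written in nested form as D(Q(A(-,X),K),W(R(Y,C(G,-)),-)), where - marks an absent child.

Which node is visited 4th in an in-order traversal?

K

In-order visits the left subtree, then the node, then the right subtree.
At D: go left to Q.
  At Q: go left to A.
    At A: no left child.
    Visit A.
    At A: go right to X.
      X is a leaf — visit X.
  Visit Q.
  At Q: go right to K.
    K is a leaf — visit K.
Visit D.
At D: go right to W.
  At W: go left to R.
    At R: go left to Y.
      Y is a leaf — visit Y.
    Visit R.
    At R: go right to C.
      At C: go left to G.
        G is a leaf — visit G.
      Visit C.
      At C: no right child.
  Visit W.
  At W: no right child.
Full in-order sequence: A, X, Q, K, D, Y, R, G, C, W.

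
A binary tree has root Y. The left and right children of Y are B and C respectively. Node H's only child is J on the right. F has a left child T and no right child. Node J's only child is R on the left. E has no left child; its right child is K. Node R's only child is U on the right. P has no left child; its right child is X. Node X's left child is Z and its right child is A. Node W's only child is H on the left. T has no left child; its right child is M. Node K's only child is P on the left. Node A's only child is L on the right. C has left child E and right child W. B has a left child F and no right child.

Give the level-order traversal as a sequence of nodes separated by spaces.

Y B C F E W T K H M P J X R Z A U L

Level-order visits nodes level by level from the root, left to right within each level.
Level 0: Y
Level 1: B, C
Level 2: F, E, W
Level 3: T, K, H
Level 4: M, P, J
Level 5: X, R
Level 6: Z, A, U
Level 7: L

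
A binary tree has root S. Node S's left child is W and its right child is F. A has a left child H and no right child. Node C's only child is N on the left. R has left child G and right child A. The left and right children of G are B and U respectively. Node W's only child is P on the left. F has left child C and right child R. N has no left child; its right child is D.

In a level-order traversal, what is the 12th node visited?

Level-order visits nodes level by level from the root, left to right within each level.
Level 0: S
Level 1: W, F
Level 2: P, C, R
Level 3: N, G, A
Level 4: D, B, U, H
Full level-order sequence: S, W, F, P, C, R, N, G, A, D, B, U, H.

U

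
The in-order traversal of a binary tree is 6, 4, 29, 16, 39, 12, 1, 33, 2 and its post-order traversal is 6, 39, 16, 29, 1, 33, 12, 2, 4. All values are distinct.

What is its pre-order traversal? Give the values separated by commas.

4, 6, 2, 12, 29, 16, 39, 33, 1

The last element of post-order is the root; it splits in-order into left and right subtrees.
Root 4: left subtree has 1 node {6}, right has 7 {29, 16, 39, 12, 1, 33, 2}.
  Root 2: left subtree has 6 nodes {29, 16, 39, 12, 1, 33}, right has 0 { }.
    Root 12: left subtree has 3 nodes {29, 16, 39}, right has 2 {1, 33}.
      Root 29: left subtree has 0 nodes { }, right has 2 {16, 39}.
        Root 16: left subtree has 0 nodes { }, right has 1 {39}.
      Root 33: left subtree has 1 node {1}, right has 0 { }.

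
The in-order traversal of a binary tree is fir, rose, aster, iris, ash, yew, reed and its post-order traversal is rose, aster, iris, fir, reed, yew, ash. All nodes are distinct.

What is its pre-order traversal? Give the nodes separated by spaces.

The last element of post-order is the root; it splits in-order into left and right subtrees.
Root ash: left subtree has 4 nodes {fir, rose, aster, iris}, right has 2 {yew, reed}.
  Root fir: left subtree has 0 nodes { }, right has 3 {rose, aster, iris}.
    Root iris: left subtree has 2 nodes {rose, aster}, right has 0 { }.
      Root aster: left subtree has 1 node {rose}, right has 0 { }.
  Root yew: left subtree has 0 nodes { }, right has 1 {reed}.

ash fir iris aster rose yew reed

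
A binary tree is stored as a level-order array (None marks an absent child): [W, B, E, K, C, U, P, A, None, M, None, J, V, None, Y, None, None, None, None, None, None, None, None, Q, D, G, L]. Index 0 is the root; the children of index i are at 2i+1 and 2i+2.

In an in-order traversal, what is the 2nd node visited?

In-order visits the left subtree, then the node, then the right subtree.
At W: go left to B.
  At B: go left to K.
    At K: go left to A.
      A is a leaf — visit A.
    Visit K.
    At K: no right child.
  Visit B.
  At B: go right to C.
    At C: go left to M.
      M is a leaf — visit M.
    Visit C.
    At C: no right child.
Visit W.
At W: go right to E.
  At E: go left to U.
    At U: go left to J.
      At J: go left to Q.
        Q is a leaf — visit Q.
      Visit J.
      At J: go right to D.
        D is a leaf — visit D.
    Visit U.
    At U: go right to V.
      At V: go left to G.
        G is a leaf — visit G.
      Visit V.
      At V: go right to L.
        L is a leaf — visit L.
  Visit E.
  At E: go right to P.
    At P: no left child.
    Visit P.
    At P: go right to Y.
      Y is a leaf — visit Y.
Full in-order sequence: A, K, B, M, C, W, Q, J, D, U, G, V, L, E, P, Y.

K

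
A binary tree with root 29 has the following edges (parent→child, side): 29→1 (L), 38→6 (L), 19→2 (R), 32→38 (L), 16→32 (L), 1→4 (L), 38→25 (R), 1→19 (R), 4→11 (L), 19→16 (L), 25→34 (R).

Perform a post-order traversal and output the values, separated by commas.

11, 4, 6, 34, 25, 38, 32, 16, 2, 19, 1, 29

Post-order visits the left subtree, then the right subtree, then the node.
At 29: go left to 1.
  At 1: go left to 4.
    At 4: go left to 11.
      11 is a leaf — visit 11.
    At 4: no right child.
    Visit 4.
  At 1: go right to 19.
    At 19: go left to 16.
      At 16: go left to 32.
        At 32: go left to 38.
          At 38: go left to 6.
            6 is a leaf — visit 6.
          At 38: go right to 25.
            At 25: no left child.
            At 25: go right to 34.
              34 is a leaf — visit 34.
            Visit 25.
          Visit 38.
        At 32: no right child.
        Visit 32.
      At 16: no right child.
      Visit 16.
    At 19: go right to 2.
      2 is a leaf — visit 2.
    Visit 19.
  Visit 1.
At 29: no right child.
Visit 29.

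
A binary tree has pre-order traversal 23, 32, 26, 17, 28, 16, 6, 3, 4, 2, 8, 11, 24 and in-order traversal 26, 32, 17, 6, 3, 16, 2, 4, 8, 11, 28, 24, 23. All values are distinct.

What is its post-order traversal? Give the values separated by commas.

26, 3, 6, 2, 11, 8, 4, 16, 24, 28, 17, 32, 23

The first element of pre-order is the root; it splits in-order into left and right subtrees.
Root 23: left subtree has 12 nodes {26, 32, 17, 6, 3, 16, 2, 4, 8, 11, 28, 24}, right has 0 { }.
  Root 32: left subtree has 1 node {26}, right has 10 {17, 6, 3, 16, 2, 4, 8, 11, 28, 24}.
    Root 17: left subtree has 0 nodes { }, right has 9 {6, 3, 16, 2, 4, 8, 11, 28, 24}.
      Root 28: left subtree has 7 nodes {6, 3, 16, 2, 4, 8, 11}, right has 1 {24}.
        Root 16: left subtree has 2 nodes {6, 3}, right has 4 {2, 4, 8, 11}.
          Root 6: left subtree has 0 nodes { }, right has 1 {3}.
          Root 4: left subtree has 1 node {2}, right has 2 {8, 11}.
            Root 8: left subtree has 0 nodes { }, right has 1 {11}.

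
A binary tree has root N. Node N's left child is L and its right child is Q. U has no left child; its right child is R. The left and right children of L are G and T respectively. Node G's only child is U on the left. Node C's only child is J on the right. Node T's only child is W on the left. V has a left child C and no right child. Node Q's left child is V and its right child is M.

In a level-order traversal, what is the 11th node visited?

R

Level-order visits nodes level by level from the root, left to right within each level.
Level 0: N
Level 1: L, Q
Level 2: G, T, V, M
Level 3: U, W, C
Level 4: R, J
Full level-order sequence: N, L, Q, G, T, V, M, U, W, C, R, J.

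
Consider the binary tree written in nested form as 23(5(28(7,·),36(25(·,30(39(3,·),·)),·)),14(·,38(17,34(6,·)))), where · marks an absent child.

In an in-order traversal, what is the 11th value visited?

17

In-order visits the left subtree, then the node, then the right subtree.
At 23: go left to 5.
  At 5: go left to 28.
    At 28: go left to 7.
      7 is a leaf — visit 7.
    Visit 28.
    At 28: no right child.
  Visit 5.
  At 5: go right to 36.
    At 36: go left to 25.
      At 25: no left child.
      Visit 25.
      At 25: go right to 30.
        At 30: go left to 39.
          At 39: go left to 3.
            3 is a leaf — visit 3.
          Visit 39.
          At 39: no right child.
        Visit 30.
        At 30: no right child.
    Visit 36.
    At 36: no right child.
Visit 23.
At 23: go right to 14.
  At 14: no left child.
  Visit 14.
  At 14: go right to 38.
    At 38: go left to 17.
      17 is a leaf — visit 17.
    Visit 38.
    At 38: go right to 34.
      At 34: go left to 6.
        6 is a leaf — visit 6.
      Visit 34.
      At 34: no right child.
Full in-order sequence: 7, 28, 5, 25, 3, 39, 30, 36, 23, 14, 17, 38, 6, 34.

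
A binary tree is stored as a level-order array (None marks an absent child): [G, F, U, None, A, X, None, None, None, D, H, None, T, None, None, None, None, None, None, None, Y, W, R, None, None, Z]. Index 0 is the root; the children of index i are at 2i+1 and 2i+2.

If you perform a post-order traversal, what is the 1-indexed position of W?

Post-order visits the left subtree, then the right subtree, then the node.
At G: go left to F.
  At F: no left child.
  At F: go right to A.
    At A: go left to D.
      At D: no left child.
      At D: go right to Y.
        Y is a leaf — visit Y.
      Visit D.
    At A: go right to H.
      At H: go left to W.
        W is a leaf — visit W.
      At H: go right to R.
        R is a leaf — visit R.
      Visit H.
    Visit A.
  Visit F.
At G: go right to U.
  At U: go left to X.
    At X: no left child.
    At X: go right to T.
      At T: go left to Z.
        Z is a leaf — visit Z.
      At T: no right child.
      Visit T.
    Visit X.
  At U: no right child.
  Visit U.
Visit G.
Full post-order sequence: Y, D, W, R, H, A, F, Z, T, X, U, G.

3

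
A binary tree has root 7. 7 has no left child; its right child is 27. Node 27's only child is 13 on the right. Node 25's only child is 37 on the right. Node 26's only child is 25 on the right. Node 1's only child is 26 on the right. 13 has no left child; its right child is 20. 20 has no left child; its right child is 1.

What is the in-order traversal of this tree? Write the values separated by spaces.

In-order visits the left subtree, then the node, then the right subtree.
At 7: no left child.
Visit 7.
At 7: go right to 27.
  At 27: no left child.
  Visit 27.
  At 27: go right to 13.
    At 13: no left child.
    Visit 13.
    At 13: go right to 20.
      At 20: no left child.
      Visit 20.
      At 20: go right to 1.
        At 1: no left child.
        Visit 1.
        At 1: go right to 26.
          At 26: no left child.
          Visit 26.
          At 26: go right to 25.
            At 25: no left child.
            Visit 25.
            At 25: go right to 37.
              37 is a leaf — visit 37.

7 27 13 20 1 26 25 37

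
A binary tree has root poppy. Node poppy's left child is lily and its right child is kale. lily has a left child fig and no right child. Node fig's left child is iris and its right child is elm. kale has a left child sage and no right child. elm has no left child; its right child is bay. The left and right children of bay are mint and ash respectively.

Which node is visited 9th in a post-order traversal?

Post-order visits the left subtree, then the right subtree, then the node.
At poppy: go left to lily.
  At lily: go left to fig.
    At fig: go left to iris.
      iris is a leaf — visit iris.
    At fig: go right to elm.
      At elm: no left child.
      At elm: go right to bay.
        At bay: go left to mint.
          mint is a leaf — visit mint.
        At bay: go right to ash.
          ash is a leaf — visit ash.
        Visit bay.
      Visit elm.
    Visit fig.
  At lily: no right child.
  Visit lily.
At poppy: go right to kale.
  At kale: go left to sage.
    sage is a leaf — visit sage.
  At kale: no right child.
  Visit kale.
Visit poppy.
Full post-order sequence: iris, mint, ash, bay, elm, fig, lily, sage, kale, poppy.

kale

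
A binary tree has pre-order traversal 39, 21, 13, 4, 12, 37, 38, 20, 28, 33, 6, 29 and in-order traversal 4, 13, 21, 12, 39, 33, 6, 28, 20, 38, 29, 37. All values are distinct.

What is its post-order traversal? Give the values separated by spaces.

4 13 12 21 6 33 28 20 29 38 37 39

The first element of pre-order is the root; it splits in-order into left and right subtrees.
Root 39: left subtree has 4 nodes {4, 13, 21, 12}, right has 7 {33, 6, 28, 20, 38, 29, 37}.
  Root 21: left subtree has 2 nodes {4, 13}, right has 1 {12}.
    Root 13: left subtree has 1 node {4}, right has 0 { }.
  Root 37: left subtree has 6 nodes {33, 6, 28, 20, 38, 29}, right has 0 { }.
    Root 38: left subtree has 4 nodes {33, 6, 28, 20}, right has 1 {29}.
      Root 20: left subtree has 3 nodes {33, 6, 28}, right has 0 { }.
        Root 28: left subtree has 2 nodes {33, 6}, right has 0 { }.
          Root 33: left subtree has 0 nodes { }, right has 1 {6}.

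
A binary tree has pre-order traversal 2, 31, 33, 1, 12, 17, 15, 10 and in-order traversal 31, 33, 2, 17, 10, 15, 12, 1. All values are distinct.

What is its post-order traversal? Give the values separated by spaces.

33 31 10 15 17 12 1 2

The first element of pre-order is the root; it splits in-order into left and right subtrees.
Root 2: left subtree has 2 nodes {31, 33}, right has 5 {17, 10, 15, 12, 1}.
  Root 31: left subtree has 0 nodes { }, right has 1 {33}.
  Root 1: left subtree has 4 nodes {17, 10, 15, 12}, right has 0 { }.
    Root 12: left subtree has 3 nodes {17, 10, 15}, right has 0 { }.
      Root 17: left subtree has 0 nodes { }, right has 2 {10, 15}.
        Root 15: left subtree has 1 node {10}, right has 0 { }.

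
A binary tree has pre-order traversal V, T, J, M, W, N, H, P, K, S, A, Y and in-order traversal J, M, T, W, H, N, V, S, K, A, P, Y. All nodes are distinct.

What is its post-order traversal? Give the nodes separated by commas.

M, J, H, N, W, T, S, A, K, Y, P, V

The first element of pre-order is the root; it splits in-order into left and right subtrees.
Root V: left subtree has 6 nodes {J, M, T, W, H, N}, right has 5 {S, K, A, P, Y}.
  Root T: left subtree has 2 nodes {J, M}, right has 3 {W, H, N}.
    Root J: left subtree has 0 nodes { }, right has 1 {M}.
    Root W: left subtree has 0 nodes { }, right has 2 {H, N}.
      Root N: left subtree has 1 node {H}, right has 0 { }.
  Root P: left subtree has 3 nodes {S, K, A}, right has 1 {Y}.
    Root K: left subtree has 1 node {S}, right has 1 {A}.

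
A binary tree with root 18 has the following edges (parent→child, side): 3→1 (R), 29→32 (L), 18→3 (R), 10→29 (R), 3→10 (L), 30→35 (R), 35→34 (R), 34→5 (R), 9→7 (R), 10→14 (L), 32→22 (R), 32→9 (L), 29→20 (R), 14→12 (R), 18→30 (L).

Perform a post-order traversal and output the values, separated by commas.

Post-order visits the left subtree, then the right subtree, then the node.
At 18: go left to 30.
  At 30: no left child.
  At 30: go right to 35.
    At 35: no left child.
    At 35: go right to 34.
      At 34: no left child.
      At 34: go right to 5.
        5 is a leaf — visit 5.
      Visit 34.
    Visit 35.
  Visit 30.
At 18: go right to 3.
  At 3: go left to 10.
    At 10: go left to 14.
      At 14: no left child.
      At 14: go right to 12.
        12 is a leaf — visit 12.
      Visit 14.
    At 10: go right to 29.
      At 29: go left to 32.
        At 32: go left to 9.
          At 9: no left child.
          At 9: go right to 7.
            7 is a leaf — visit 7.
          Visit 9.
        At 32: go right to 22.
          22 is a leaf — visit 22.
        Visit 32.
      At 29: go right to 20.
        20 is a leaf — visit 20.
      Visit 29.
    Visit 10.
  At 3: go right to 1.
    1 is a leaf — visit 1.
  Visit 3.
Visit 18.

5, 34, 35, 30, 12, 14, 7, 9, 22, 32, 20, 29, 10, 1, 3, 18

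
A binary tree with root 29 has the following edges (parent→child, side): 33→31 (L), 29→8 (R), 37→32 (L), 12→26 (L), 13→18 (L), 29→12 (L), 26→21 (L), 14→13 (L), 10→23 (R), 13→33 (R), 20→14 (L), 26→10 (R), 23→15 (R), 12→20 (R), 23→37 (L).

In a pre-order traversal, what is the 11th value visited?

Pre-order visits the node, then its left subtree, then its right subtree.
Visit 29.
At 29: go left to 12.
  Visit 12.
  At 12: go left to 26.
    Visit 26.
    At 26: go left to 21.
      21 is a leaf — visit 21.
    At 26: go right to 10.
      Visit 10.
      At 10: no left child.
      At 10: go right to 23.
        Visit 23.
        At 23: go left to 37.
          Visit 37.
          At 37: go left to 32.
            32 is a leaf — visit 32.
          At 37: no right child.
        At 23: go right to 15.
          15 is a leaf — visit 15.
  At 12: go right to 20.
    Visit 20.
    At 20: go left to 14.
      Visit 14.
      At 14: go left to 13.
        Visit 13.
        At 13: go left to 18.
          18 is a leaf — visit 18.
        At 13: go right to 33.
          Visit 33.
          At 33: go left to 31.
            31 is a leaf — visit 31.
          At 33: no right child.
      At 14: no right child.
    At 20: no right child.
At 29: go right to 8.
  8 is a leaf — visit 8.
Full pre-order sequence: 29, 12, 26, 21, 10, 23, 37, 32, 15, 20, 14, 13, 18, 33, 31, 8.

14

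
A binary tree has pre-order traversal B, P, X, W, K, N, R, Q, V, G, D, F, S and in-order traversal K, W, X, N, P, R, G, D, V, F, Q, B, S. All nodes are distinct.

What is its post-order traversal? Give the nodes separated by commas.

The first element of pre-order is the root; it splits in-order into left and right subtrees.
Root B: left subtree has 11 nodes {K, W, X, N, P, R, G, D, V, F, Q}, right has 1 {S}.
  Root P: left subtree has 4 nodes {K, W, X, N}, right has 6 {R, G, D, V, F, Q}.
    Root X: left subtree has 2 nodes {K, W}, right has 1 {N}.
      Root W: left subtree has 1 node {K}, right has 0 { }.
    Root R: left subtree has 0 nodes { }, right has 5 {G, D, V, F, Q}.
      Root Q: left subtree has 4 nodes {G, D, V, F}, right has 0 { }.
        Root V: left subtree has 2 nodes {G, D}, right has 1 {F}.
          Root G: left subtree has 0 nodes { }, right has 1 {D}.

K, W, N, X, D, G, F, V, Q, R, P, S, B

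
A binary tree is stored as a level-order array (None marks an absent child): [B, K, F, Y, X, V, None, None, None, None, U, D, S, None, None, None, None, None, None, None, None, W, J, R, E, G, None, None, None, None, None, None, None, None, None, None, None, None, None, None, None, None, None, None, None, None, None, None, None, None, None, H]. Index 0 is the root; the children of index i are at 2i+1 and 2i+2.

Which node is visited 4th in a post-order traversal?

Post-order visits the left subtree, then the right subtree, then the node.
At B: go left to K.
  At K: go left to Y.
    Y is a leaf — visit Y.
  At K: go right to X.
    At X: no left child.
    At X: go right to U.
      At U: go left to W.
        W is a leaf — visit W.
      At U: go right to J.
        J is a leaf — visit J.
      Visit U.
    Visit X.
  Visit K.
At B: go right to F.
  At F: go left to V.
    At V: go left to D.
      At D: go left to R.
        R is a leaf — visit R.
      At D: go right to E.
        E is a leaf — visit E.
      Visit D.
    At V: go right to S.
      At S: go left to G.
        At G: go left to H.
          H is a leaf — visit H.
        At G: no right child.
        Visit G.
      At S: no right child.
      Visit S.
    Visit V.
  At F: no right child.
  Visit F.
Visit B.
Full post-order sequence: Y, W, J, U, X, K, R, E, D, H, G, S, V, F, B.

U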